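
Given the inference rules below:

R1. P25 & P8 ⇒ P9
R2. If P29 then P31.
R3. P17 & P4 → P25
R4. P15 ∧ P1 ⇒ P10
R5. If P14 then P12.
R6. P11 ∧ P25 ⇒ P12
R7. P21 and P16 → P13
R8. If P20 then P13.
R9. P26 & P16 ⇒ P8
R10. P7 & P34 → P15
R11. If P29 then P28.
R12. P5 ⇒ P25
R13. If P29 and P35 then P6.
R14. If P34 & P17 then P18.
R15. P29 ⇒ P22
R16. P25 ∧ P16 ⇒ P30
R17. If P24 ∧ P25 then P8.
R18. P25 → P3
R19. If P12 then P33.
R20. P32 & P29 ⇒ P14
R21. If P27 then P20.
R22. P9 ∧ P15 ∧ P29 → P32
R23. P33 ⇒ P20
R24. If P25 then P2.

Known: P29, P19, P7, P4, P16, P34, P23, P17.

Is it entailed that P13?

Forward chaining from the given facts derives: P31, P25, P15, P28, P18, P22, P30, P3, P2.
Rules concluding P13: R7 needs P21; R8 needs P20 — none of these are established.

No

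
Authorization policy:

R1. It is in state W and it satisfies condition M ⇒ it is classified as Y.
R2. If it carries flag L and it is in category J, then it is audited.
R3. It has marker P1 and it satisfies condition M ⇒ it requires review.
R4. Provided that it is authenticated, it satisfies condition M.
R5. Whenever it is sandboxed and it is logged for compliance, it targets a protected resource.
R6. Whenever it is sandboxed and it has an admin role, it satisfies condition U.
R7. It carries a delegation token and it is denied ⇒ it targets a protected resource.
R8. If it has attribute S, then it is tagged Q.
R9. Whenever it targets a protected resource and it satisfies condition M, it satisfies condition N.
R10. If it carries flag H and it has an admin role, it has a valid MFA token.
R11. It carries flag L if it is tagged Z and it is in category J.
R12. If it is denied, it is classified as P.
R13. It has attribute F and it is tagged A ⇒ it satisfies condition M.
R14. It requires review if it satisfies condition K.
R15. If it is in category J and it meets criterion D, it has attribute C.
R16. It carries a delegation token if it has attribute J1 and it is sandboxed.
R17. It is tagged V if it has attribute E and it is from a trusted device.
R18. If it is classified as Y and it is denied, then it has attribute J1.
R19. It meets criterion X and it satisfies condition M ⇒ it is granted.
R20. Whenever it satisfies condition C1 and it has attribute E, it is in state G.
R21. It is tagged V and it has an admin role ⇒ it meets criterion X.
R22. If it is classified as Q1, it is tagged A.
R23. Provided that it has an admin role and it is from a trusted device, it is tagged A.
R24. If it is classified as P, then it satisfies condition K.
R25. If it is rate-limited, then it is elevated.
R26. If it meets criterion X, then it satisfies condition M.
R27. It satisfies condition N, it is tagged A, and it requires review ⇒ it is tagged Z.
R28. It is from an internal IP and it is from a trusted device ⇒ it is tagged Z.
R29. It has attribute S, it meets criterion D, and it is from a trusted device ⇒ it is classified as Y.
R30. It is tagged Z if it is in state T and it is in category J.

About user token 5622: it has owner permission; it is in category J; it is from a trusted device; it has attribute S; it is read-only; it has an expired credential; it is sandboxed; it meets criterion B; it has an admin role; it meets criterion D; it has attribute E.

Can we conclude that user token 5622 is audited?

No

Forward chaining from the given facts derives: satisfies condition U, is tagged Q, has attribute C, is tagged V, meets criterion X, is tagged A, satisfies condition M, is classified as Y, is granted.
The only rule concluding "it is audited" is R2, which needs "it carries flag L"; that is never established.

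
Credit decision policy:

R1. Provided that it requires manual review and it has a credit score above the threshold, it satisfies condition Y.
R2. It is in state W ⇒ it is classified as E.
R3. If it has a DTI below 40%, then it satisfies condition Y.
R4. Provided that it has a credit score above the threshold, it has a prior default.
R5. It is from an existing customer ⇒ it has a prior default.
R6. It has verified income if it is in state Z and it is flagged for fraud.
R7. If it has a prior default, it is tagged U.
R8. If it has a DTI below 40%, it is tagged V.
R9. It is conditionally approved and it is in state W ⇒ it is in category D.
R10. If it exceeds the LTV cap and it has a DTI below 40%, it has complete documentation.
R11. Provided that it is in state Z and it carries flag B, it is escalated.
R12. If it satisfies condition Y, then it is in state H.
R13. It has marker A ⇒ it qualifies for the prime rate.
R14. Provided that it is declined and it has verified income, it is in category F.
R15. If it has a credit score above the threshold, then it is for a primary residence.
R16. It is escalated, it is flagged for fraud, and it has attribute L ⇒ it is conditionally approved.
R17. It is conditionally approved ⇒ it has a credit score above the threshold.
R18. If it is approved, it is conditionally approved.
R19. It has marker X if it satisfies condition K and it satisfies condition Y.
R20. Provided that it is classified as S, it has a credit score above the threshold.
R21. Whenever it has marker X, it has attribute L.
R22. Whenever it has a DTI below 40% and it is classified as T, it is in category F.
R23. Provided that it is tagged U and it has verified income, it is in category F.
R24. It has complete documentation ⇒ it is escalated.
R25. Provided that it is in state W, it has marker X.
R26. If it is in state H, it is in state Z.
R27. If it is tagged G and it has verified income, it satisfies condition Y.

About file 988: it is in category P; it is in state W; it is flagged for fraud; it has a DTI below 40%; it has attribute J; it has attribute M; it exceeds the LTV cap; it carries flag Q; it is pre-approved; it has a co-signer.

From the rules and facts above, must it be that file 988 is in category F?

Yes

By R3 (it has a DTI below 40%): it satisfies condition Y.
By R10 (it exceeds the LTV cap, it has a DTI below 40%): it has complete documentation.
By R12 (it satisfies condition Y): it is in state H.
By R24 (it has complete documentation): it is escalated.
By R25 (it is in state W): it has marker X.
By R26 (it is in state H): it is in state Z.
By R6 (it is in state Z, it is flagged for fraud): it has verified income.
By R21 (it has marker X): it has attribute L.
By R16 (it is escalated, it is flagged for fraud, it has attribute L): it is conditionally approved.
By R17 (it is conditionally approved): it has a credit score above the threshold.
By R4 (it has a credit score above the threshold): it has a prior default.
By R7 (it has a prior default): it is tagged U.
By R23 (it is tagged U, it has verified income): it is in category F.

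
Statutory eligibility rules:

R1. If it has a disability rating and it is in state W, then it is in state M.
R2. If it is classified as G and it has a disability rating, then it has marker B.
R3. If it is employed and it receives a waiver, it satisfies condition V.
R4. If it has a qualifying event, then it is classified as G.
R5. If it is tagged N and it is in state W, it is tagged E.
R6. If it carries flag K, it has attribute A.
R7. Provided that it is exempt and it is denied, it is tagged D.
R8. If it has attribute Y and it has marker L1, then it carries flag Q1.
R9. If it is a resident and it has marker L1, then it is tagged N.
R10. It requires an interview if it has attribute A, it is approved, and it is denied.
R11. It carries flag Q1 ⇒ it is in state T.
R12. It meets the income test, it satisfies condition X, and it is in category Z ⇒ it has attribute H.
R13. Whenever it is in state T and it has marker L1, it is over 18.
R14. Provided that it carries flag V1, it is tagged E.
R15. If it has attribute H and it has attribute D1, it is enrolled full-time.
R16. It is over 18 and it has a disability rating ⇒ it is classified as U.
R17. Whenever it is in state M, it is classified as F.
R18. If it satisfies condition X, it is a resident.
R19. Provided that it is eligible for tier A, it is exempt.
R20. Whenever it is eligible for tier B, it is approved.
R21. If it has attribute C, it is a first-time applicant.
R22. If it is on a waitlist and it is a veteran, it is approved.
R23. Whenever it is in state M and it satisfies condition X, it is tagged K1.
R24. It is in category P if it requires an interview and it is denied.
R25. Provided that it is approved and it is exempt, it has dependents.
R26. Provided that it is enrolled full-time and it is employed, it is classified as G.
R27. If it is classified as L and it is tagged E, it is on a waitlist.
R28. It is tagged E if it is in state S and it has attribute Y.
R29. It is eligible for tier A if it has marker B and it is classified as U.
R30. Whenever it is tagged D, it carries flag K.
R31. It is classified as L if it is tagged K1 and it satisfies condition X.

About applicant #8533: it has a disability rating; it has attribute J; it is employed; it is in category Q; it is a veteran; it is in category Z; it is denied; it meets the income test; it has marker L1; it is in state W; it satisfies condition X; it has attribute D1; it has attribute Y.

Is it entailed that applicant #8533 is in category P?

Yes

By R1 (it has a disability rating, it is in state W): it is in state M.
By R8 (it has attribute Y, it has marker L1): it carries flag Q1.
By R11 (it carries flag Q1): it is in state T.
By R12 (it meets the income test, it satisfies condition X, it is in category Z): it has attribute H.
By R13 (it is in state T, it has marker L1): it is over 18.
By R15 (it has attribute H, it has attribute D1): it is enrolled full-time.
By R16 (it is over 18, it has a disability rating): it is classified as U.
By R18 (it satisfies condition X): it is a resident.
By R23 (it is in state M, it satisfies condition X): it is tagged K1.
By R26 (it is enrolled full-time, it is employed): it is classified as G.
By R31 (it is tagged K1, it satisfies condition X): it is classified as L.
By R2 (it is classified as G, it has a disability rating): it has marker B.
By R9 (it is a resident, it has marker L1): it is tagged N.
By R29 (it has marker B, it is classified as U): it is eligible for tier A.
By R5 (it is tagged N, it is in state W): it is tagged E.
By R19 (it is eligible for tier A): it is exempt.
By R27 (it is classified as L, it is tagged E): it is on a waitlist.
By R7 (it is exempt, it is denied): it is tagged D.
By R22 (it is on a waitlist, it is a veteran): it is approved.
By R30 (it is tagged D): it carries flag K.
By R6 (it carries flag K): it has attribute A.
By R10 (it has attribute A, it is approved, it is denied): it requires an interview.
By R24 (it requires an interview, it is denied): it is in category P.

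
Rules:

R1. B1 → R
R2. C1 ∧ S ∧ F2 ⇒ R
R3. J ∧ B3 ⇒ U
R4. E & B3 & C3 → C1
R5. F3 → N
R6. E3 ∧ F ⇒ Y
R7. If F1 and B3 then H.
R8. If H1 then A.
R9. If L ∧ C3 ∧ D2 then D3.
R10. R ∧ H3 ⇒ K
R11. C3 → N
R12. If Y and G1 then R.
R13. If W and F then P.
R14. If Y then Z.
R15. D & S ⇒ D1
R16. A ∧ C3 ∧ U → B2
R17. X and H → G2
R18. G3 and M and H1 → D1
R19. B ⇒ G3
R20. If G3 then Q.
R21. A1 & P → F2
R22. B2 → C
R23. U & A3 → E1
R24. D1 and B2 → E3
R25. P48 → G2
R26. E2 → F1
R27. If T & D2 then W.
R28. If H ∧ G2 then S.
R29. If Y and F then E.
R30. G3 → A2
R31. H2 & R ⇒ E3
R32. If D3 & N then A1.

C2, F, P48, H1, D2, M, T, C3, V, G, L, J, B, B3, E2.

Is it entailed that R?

U  (by R3: J, B3)
A  (by R8: H1)
D3  (by R9: L, C3, D2)
N  (by R11: C3)
B2  (by R16: A, C3, U)
G3  (by R19: B)
G2  (by R25: P48)
F1  (by R26: E2)
W  (by R27: T, D2)
A1  (by R32: D3, N)
H  (by R7: F1, B3)
P  (by R13: W, F)
D1  (by R18: G3, M, H1)
F2  (by R21: A1, P)
E3  (by R24: D1, B2)
S  (by R28: H, G2)
Y  (by R6: E3, F)
E  (by R29: Y, F)
C1  (by R4: E, B3, C3)
R  (by R2: C1, S, F2)

Yes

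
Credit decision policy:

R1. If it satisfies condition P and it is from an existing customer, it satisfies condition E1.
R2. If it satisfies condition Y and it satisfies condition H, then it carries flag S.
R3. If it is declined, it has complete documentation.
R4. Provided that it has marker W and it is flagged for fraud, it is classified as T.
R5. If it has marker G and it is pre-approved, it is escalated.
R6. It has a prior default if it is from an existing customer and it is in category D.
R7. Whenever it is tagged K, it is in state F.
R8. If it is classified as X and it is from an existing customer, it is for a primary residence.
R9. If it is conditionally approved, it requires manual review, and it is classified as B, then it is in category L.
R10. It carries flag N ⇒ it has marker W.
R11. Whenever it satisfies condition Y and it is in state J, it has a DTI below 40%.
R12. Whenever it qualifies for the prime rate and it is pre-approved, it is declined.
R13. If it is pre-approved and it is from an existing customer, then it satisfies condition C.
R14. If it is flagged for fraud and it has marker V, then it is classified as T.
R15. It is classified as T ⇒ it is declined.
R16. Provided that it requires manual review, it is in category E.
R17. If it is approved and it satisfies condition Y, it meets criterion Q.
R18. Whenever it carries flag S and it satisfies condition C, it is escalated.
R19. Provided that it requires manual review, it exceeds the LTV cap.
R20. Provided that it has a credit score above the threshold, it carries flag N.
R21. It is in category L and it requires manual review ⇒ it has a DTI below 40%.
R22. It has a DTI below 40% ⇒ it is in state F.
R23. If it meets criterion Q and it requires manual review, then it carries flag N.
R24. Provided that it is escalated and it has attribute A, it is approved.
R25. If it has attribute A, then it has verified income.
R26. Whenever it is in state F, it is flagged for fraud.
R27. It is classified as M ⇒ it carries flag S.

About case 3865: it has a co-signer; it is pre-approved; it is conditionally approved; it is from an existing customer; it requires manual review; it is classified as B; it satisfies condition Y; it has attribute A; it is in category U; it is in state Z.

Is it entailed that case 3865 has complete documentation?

No

Forward chaining from the given facts derives: is in category L, satisfies condition C, is in category E, exceeds the LTV cap, has a DTI below 40%, is in state F, has verified income, is flagged for fraud.
The only rule concluding "it has complete documentation" is R3, which needs "it is declined"; that is never established.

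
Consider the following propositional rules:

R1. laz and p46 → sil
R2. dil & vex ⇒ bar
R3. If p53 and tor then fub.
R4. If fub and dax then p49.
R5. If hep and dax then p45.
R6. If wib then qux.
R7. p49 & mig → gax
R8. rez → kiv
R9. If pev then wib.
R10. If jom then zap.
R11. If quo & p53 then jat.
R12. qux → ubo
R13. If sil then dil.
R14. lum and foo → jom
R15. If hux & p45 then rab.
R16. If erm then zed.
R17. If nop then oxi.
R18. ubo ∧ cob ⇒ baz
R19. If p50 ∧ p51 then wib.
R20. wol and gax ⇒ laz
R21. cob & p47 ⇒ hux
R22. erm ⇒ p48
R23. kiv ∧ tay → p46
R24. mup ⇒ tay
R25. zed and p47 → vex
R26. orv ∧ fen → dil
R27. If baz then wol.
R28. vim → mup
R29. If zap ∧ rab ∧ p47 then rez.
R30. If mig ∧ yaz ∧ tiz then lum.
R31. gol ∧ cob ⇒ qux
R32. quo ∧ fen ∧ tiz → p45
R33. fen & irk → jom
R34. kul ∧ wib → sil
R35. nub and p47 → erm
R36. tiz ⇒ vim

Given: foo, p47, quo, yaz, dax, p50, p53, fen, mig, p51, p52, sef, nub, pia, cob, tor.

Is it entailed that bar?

Forward chaining from the given facts derives: fub, p49, gax, jat, wib, hux, erm, qux, ubo, zed, baz, p48, vex, wol, laz.
The only rule concluding bar is R2, which needs dil; that is never established.

No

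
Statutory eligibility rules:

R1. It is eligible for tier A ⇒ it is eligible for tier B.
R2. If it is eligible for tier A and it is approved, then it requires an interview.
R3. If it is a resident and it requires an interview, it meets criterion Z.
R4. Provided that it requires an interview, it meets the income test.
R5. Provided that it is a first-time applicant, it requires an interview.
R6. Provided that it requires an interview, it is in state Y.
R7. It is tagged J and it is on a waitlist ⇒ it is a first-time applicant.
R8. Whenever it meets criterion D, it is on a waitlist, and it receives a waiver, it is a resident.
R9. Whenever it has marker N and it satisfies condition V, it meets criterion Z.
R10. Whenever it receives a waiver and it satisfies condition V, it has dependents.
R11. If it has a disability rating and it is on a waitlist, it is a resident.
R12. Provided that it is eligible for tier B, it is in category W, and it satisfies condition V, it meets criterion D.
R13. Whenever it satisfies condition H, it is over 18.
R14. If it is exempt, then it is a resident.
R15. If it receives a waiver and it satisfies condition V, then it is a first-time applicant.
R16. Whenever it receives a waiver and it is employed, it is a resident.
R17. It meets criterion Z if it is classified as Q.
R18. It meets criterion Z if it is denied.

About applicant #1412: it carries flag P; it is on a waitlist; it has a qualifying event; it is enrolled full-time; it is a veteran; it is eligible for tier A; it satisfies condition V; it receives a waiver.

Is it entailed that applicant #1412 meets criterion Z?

No

Forward chaining from the given facts derives: is eligible for tier B, has dependents, is a first-time applicant, requires an interview, is in state Y, meets the income test.
Rules concluding "it meets criterion Z": R3 needs "it is a resident"; R9 needs "it has marker N"; R17 needs "it is classified as Q"; R18 needs "it is denied" — none of these are established.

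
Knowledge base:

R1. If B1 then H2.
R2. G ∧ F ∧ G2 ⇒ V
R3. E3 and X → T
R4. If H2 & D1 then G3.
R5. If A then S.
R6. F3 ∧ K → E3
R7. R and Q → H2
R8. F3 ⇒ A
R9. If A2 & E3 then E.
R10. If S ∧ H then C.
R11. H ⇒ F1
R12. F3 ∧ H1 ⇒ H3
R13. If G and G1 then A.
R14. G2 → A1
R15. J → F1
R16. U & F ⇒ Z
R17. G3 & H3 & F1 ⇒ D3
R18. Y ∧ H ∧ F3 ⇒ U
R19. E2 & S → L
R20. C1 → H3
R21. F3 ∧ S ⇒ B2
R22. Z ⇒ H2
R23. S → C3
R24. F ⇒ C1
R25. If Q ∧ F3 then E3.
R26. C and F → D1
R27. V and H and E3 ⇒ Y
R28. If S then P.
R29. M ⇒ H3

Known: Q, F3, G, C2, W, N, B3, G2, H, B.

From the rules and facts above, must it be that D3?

No

Forward chaining from the given facts derives: A, F1, A1, E3, S, C, B2, C3, P.
The only rule concluding D3 is R17, which needs G3; that is never established.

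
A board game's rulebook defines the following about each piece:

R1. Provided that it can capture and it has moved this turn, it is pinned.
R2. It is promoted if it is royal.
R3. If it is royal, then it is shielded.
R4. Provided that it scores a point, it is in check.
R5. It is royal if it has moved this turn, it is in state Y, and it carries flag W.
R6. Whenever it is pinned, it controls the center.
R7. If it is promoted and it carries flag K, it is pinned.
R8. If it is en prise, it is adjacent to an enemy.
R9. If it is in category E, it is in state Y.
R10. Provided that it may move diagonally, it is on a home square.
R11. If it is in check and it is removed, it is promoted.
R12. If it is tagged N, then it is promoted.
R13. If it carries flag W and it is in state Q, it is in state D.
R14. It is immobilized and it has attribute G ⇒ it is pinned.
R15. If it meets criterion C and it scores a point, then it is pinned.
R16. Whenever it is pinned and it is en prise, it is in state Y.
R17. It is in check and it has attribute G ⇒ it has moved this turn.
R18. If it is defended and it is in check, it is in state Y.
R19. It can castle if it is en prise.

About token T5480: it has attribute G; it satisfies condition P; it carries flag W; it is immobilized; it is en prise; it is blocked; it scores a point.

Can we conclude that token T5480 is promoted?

By R4 (it scores a point): it is in check.
By R14 (it is immobilized, it has attribute G): it is pinned.
By R16 (it is pinned, it is en prise): it is in state Y.
By R17 (it is in check, it has attribute G): it has moved this turn.
By R5 (it has moved this turn, it is in state Y, it carries flag W): it is royal.
By R2 (it is royal): it is promoted.

Yes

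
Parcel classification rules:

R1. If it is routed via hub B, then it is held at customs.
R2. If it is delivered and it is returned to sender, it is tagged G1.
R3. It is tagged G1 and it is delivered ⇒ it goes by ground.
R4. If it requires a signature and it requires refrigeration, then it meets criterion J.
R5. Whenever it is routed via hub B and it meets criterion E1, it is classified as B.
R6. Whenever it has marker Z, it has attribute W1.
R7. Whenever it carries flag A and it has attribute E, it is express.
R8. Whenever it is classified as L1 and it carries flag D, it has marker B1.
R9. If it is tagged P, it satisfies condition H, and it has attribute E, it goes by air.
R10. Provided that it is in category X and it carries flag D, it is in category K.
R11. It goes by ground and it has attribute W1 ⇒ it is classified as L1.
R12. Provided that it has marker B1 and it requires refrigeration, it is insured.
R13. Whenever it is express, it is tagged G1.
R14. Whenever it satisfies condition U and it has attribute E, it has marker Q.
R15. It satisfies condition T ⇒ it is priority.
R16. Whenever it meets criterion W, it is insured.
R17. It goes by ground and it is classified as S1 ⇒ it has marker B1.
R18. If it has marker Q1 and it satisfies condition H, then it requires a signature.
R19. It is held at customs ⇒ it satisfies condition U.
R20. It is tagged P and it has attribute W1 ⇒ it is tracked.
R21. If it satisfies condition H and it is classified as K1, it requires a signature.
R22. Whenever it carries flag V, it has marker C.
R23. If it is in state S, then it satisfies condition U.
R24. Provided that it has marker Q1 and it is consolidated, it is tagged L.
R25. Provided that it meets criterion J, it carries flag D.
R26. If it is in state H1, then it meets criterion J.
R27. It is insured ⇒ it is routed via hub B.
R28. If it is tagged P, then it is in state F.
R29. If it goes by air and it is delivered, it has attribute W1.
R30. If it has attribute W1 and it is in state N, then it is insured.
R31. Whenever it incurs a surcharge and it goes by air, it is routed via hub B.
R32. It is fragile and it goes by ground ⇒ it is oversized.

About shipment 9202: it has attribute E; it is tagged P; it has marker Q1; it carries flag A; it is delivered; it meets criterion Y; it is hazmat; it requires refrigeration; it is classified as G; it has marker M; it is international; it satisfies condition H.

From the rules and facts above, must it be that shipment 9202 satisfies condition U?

Yes

By R7 (it carries flag A, it has attribute E): it is express.
By R9 (it is tagged P, it satisfies condition H, it has attribute E): it goes by air.
By R13 (it is express): it is tagged G1.
By R18 (it has marker Q1, it satisfies condition H): it requires a signature.
By R29 (it goes by air, it is delivered): it has attribute W1.
By R3 (it is tagged G1, it is delivered): it goes by ground.
By R4 (it requires a signature, it requires refrigeration): it meets criterion J.
By R11 (it goes by ground, it has attribute W1): it is classified as L1.
By R25 (it meets criterion J): it carries flag D.
By R8 (it is classified as L1, it carries flag D): it has marker B1.
By R12 (it has marker B1, it requires refrigeration): it is insured.
By R27 (it is insured): it is routed via hub B.
By R1 (it is routed via hub B): it is held at customs.
By R19 (it is held at customs): it satisfies condition U.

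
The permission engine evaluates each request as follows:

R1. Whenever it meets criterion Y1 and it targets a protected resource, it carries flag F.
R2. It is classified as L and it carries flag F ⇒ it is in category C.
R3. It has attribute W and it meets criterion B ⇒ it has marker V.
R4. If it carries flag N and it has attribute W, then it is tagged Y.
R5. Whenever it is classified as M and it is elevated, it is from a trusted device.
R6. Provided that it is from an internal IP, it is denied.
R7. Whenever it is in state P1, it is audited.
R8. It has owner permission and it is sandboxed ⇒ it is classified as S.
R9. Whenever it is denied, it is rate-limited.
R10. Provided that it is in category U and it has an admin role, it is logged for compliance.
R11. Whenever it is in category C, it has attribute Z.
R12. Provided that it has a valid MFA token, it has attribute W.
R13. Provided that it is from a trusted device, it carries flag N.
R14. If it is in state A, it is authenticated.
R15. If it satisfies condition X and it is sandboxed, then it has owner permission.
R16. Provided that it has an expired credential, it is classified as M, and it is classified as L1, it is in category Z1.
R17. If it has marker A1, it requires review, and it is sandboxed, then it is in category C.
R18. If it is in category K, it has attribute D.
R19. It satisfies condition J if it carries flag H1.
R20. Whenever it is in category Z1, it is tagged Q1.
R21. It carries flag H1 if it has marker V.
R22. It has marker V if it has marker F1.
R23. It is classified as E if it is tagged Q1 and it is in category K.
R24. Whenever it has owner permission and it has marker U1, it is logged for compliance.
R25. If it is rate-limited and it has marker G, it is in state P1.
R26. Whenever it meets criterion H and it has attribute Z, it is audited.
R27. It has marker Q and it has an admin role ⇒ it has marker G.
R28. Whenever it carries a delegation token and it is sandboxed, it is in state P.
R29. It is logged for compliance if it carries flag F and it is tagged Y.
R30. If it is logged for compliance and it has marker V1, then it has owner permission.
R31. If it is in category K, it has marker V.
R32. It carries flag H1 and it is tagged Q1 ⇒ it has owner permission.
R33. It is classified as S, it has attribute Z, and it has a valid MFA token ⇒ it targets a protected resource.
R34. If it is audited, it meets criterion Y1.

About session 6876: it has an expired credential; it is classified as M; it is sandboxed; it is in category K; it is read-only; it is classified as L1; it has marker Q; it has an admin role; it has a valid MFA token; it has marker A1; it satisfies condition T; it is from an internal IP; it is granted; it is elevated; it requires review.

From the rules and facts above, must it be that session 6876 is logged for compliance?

Yes

By R5 (it is classified as M, it is elevated): it is from a trusted device.
By R6 (it is from an internal IP): it is denied.
By R9 (it is denied): it is rate-limited.
By R12 (it has a valid MFA token): it has attribute W.
By R13 (it is from a trusted device): it carries flag N.
By R16 (it has an expired credential, it is classified as M, it is classified as L1): it is in category Z1.
By R17 (it has marker A1, it requires review, it is sandboxed): it is in category C.
By R20 (it is in category Z1): it is tagged Q1.
By R27 (it has marker Q, it has an admin role): it has marker G.
By R31 (it is in category K): it has marker V.
By R4 (it carries flag N, it has attribute W): it is tagged Y.
By R11 (it is in category C): it has attribute Z.
By R21 (it has marker V): it carries flag H1.
By R25 (it is rate-limited, it has marker G): it is in state P1.
By R32 (it carries flag H1, it is tagged Q1): it has owner permission.
By R7 (it is in state P1): it is audited.
By R8 (it has owner permission, it is sandboxed): it is classified as S.
By R33 (it is classified as S, it has attribute Z, it has a valid MFA token): it targets a protected resource.
By R34 (it is audited): it meets criterion Y1.
By R1 (it meets criterion Y1, it targets a protected resource): it carries flag F.
By R29 (it carries flag F, it is tagged Y): it is logged for compliance.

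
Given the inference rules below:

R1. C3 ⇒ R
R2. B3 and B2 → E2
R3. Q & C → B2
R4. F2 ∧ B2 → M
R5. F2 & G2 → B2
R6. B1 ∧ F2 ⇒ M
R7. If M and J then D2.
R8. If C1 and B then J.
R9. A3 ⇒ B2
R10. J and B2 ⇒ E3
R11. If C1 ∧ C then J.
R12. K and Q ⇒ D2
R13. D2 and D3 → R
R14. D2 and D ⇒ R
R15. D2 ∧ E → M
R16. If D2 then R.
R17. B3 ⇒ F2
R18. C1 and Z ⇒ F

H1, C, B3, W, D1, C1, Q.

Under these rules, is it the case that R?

Yes

B2  (by R3: Q, C)
J  (by R11: C1, C)
F2  (by R17: B3)
M  (by R4: F2, B2)
D2  (by R7: M, J)
R  (by R16: D2)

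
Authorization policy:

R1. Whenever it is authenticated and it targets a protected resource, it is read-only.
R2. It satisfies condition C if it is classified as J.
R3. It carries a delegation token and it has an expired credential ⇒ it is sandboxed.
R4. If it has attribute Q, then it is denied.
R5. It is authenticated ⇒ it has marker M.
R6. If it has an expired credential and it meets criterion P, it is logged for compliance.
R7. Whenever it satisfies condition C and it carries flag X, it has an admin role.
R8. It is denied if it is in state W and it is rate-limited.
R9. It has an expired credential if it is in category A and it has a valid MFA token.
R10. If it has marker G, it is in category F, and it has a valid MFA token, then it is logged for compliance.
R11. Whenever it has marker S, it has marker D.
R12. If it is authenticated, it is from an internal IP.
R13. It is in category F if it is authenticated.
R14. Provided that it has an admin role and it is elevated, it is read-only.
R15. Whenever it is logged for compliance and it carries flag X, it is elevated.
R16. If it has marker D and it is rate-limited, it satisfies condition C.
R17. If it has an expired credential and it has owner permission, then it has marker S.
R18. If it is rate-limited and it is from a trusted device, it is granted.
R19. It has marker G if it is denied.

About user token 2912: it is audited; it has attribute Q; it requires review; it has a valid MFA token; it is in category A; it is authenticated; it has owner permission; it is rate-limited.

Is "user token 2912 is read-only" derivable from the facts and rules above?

No

Forward chaining from the given facts derives: is denied, has marker M, has an expired credential, is from an internal IP, is in category F, has marker S, has marker G, is logged for compliance, has marker D, satisfies condition C.
Rules concluding "it is read-only": R1 needs "it targets a protected resource"; R14 needs "it has an admin role" — none of these are established.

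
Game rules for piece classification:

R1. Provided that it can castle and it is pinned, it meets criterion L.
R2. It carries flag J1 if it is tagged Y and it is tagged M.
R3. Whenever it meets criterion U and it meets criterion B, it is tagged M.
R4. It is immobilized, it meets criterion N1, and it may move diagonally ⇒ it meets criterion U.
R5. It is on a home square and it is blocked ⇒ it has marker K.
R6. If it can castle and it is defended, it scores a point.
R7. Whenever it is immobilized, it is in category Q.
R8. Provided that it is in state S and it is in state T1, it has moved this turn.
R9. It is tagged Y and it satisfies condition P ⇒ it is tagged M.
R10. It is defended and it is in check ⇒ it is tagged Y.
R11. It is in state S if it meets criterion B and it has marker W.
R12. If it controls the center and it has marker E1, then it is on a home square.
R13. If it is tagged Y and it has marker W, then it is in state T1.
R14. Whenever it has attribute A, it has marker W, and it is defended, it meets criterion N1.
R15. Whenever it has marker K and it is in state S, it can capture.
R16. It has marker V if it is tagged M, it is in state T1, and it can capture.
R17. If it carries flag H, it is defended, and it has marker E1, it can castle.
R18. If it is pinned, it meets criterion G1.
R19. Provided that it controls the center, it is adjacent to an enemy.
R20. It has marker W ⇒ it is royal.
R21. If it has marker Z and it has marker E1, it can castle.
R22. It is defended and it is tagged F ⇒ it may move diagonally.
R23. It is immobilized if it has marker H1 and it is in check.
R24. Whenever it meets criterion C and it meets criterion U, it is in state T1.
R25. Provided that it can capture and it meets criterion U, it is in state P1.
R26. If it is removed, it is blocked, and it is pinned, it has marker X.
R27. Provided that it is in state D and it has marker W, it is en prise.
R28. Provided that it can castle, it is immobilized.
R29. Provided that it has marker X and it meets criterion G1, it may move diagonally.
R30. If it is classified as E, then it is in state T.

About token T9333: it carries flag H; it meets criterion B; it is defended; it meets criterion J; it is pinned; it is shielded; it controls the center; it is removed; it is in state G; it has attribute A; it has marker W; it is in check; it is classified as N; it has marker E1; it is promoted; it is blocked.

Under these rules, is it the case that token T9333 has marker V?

Yes

By R10 (it is defended, it is in check): it is tagged Y.
By R11 (it meets criterion B, it has marker W): it is in state S.
By R12 (it controls the center, it has marker E1): it is on a home square.
By R13 (it is tagged Y, it has marker W): it is in state T1.
By R14 (it has attribute A, it has marker W, it is defended): it meets criterion N1.
By R17 (it carries flag H, it is defended, it has marker E1): it can castle.
By R18 (it is pinned): it meets criterion G1.
By R26 (it is removed, it is blocked, it is pinned): it has marker X.
By R28 (it can castle): it is immobilized.
By R29 (it has marker X, it meets criterion G1): it may move diagonally.
By R4 (it is immobilized, it meets criterion N1, it may move diagonally): it meets criterion U.
By R5 (it is on a home square, it is blocked): it has marker K.
By R15 (it has marker K, it is in state S): it can capture.
By R3 (it meets criterion U, it meets criterion B): it is tagged M.
By R16 (it is tagged M, it is in state T1, it can capture): it has marker V.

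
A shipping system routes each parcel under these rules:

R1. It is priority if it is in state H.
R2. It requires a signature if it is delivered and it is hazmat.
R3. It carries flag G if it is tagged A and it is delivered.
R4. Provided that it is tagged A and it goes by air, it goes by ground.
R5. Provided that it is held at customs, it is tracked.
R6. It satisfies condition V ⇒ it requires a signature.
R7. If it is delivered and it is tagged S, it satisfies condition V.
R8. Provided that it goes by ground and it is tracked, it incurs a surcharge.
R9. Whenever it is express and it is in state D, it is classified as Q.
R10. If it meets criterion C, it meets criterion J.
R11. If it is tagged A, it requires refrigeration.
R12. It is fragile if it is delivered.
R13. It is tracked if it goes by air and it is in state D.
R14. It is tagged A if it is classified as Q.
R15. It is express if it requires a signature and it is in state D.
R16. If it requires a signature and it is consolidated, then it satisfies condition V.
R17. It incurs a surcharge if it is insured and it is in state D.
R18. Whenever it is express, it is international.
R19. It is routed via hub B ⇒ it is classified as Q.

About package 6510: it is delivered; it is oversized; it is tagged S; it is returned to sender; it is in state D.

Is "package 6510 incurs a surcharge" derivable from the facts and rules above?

No

Forward chaining from the given facts derives: satisfies condition V, is fragile, requires a signature, is express, is international, is classified as Q, is tagged A, carries flag G, requires refrigeration.
Rules concluding "it incurs a surcharge": R8 needs "it goes by ground"; R17 needs "it is insured" — none of these are established.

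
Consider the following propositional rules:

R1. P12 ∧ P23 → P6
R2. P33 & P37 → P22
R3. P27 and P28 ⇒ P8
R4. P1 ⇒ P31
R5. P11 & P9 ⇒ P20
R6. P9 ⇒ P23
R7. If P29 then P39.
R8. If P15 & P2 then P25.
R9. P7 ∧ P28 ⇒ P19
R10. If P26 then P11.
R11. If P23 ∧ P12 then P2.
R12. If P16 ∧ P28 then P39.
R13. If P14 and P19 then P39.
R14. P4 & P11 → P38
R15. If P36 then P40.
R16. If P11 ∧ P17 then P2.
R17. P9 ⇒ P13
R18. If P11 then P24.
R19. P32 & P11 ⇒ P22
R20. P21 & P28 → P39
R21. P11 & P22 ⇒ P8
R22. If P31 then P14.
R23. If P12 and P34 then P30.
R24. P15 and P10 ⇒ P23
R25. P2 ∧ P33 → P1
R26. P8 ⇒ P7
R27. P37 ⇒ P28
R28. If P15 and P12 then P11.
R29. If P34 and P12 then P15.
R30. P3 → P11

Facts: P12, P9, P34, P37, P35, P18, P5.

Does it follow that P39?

Forward chaining from the given facts derives: P23, P2, P13, P30, P28, P15, P6, P25, P11, P20, P24.
Rules concluding P39: R7 needs P29; R12 needs P16; R13 needs P14; R20 needs P21 — none of these are established.

No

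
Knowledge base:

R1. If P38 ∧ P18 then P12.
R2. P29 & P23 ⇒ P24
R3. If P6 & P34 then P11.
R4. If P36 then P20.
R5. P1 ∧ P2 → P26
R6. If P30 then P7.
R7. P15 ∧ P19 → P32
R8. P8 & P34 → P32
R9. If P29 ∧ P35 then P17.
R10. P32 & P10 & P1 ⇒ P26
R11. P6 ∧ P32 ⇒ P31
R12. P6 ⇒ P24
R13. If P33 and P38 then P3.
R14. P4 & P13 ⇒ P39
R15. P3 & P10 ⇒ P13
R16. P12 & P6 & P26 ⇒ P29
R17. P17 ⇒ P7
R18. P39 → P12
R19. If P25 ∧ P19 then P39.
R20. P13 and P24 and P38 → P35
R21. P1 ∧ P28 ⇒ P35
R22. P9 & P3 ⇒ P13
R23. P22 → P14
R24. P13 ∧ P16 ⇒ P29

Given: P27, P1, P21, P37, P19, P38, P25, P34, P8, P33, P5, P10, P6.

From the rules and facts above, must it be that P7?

P32  (by R8: P8, P34)
P26  (by R10: P32, P10, P1)
P24  (by R12: P6)
P3  (by R13: P33, P38)
P13  (by R15: P3, P10)
P39  (by R19: P25, P19)
P35  (by R20: P13, P24, P38)
P12  (by R18: P39)
P29  (by R16: P12, P6, P26)
P17  (by R9: P29, P35)
P7  (by R17: P17)

Yes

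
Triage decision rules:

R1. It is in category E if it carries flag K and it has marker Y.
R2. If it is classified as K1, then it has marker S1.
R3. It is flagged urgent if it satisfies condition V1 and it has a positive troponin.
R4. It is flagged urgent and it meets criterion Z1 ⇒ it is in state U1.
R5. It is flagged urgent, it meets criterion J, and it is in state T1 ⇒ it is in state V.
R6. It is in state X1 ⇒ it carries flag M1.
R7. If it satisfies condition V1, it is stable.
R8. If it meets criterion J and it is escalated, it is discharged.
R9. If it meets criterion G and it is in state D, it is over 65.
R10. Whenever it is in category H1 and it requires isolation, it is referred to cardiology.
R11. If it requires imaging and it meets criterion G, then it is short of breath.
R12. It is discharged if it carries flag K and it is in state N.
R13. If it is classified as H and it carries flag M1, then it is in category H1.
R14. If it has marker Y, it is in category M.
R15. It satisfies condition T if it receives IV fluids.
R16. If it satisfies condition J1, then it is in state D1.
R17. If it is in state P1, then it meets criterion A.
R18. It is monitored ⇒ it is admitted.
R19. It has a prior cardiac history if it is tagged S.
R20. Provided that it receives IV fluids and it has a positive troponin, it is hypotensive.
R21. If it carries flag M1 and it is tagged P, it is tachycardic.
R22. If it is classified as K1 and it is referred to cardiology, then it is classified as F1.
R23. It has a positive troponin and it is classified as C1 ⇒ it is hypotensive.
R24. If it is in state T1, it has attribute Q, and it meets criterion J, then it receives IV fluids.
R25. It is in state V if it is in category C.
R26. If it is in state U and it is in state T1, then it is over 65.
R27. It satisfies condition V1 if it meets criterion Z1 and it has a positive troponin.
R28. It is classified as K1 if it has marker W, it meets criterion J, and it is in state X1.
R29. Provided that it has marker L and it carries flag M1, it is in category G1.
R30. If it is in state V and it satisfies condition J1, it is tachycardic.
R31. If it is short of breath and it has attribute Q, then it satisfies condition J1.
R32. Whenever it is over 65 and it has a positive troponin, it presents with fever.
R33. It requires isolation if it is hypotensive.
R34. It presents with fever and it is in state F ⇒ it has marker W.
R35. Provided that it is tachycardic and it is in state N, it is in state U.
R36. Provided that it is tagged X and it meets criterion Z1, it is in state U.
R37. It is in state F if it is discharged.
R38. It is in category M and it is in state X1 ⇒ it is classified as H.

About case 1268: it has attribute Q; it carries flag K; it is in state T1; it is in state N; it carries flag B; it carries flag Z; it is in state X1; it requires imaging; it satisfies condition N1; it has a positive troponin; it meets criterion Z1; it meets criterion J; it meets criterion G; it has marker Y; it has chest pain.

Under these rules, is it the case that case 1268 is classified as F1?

Yes

By R6 (it is in state X1): it carries flag M1.
By R11 (it requires imaging, it meets criterion G): it is short of breath.
By R12 (it carries flag K, it is in state N): it is discharged.
By R14 (it has marker Y): it is in category M.
By R24 (it is in state T1, it has attribute Q, it meets criterion J): it receives IV fluids.
By R27 (it meets criterion Z1, it has a positive troponin): it satisfies condition V1.
By R31 (it is short of breath, it has attribute Q): it satisfies condition J1.
By R37 (it is discharged): it is in state F.
By R38 (it is in category M, it is in state X1): it is classified as H.
By R3 (it satisfies condition V1, it has a positive troponin): it is flagged urgent.
By R5 (it is flagged urgent, it meets criterion J, it is in state T1): it is in state V.
By R13 (it is classified as H, it carries flag M1): it is in category H1.
By R20 (it receives IV fluids, it has a positive troponin): it is hypotensive.
By R30 (it is in state V, it satisfies condition J1): it is tachycardic.
By R33 (it is hypotensive): it requires isolation.
By R35 (it is tachycardic, it is in state N): it is in state U.
By R10 (it is in category H1, it requires isolation): it is referred to cardiology.
By R26 (it is in state U, it is in state T1): it is over 65.
By R32 (it is over 65, it has a positive troponin): it presents with fever.
By R34 (it presents with fever, it is in state F): it has marker W.
By R28 (it has marker W, it meets criterion J, it is in state X1): it is classified as K1.
By R22 (it is classified as K1, it is referred to cardiology): it is classified as F1.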